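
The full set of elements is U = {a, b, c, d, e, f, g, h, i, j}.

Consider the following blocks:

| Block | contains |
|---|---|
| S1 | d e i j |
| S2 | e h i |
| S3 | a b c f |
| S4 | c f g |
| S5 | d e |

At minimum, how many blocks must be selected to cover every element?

S1 and S2 and S3 and S4 together: S1 ∪ S2 ∪ S3 ∪ S4 = {a, b, c, d, e, f, g, h, i, j} — every element is covered.
No 3 of the 5 blocks cover everything (all 10 combinations miss at least one element), so 4 is optimal.

4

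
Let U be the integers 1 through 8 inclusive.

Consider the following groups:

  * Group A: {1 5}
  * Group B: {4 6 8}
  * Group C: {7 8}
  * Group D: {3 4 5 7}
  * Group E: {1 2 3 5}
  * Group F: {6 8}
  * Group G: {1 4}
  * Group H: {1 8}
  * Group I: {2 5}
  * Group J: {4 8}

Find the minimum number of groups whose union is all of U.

3

Take {B, D, E}. Their union is {1, 2, 3, 4, 5, 6, 7, 8}, which is all 8 points.
No 2 of the 10 groups cover everything (all 45 combinations miss at least one point), so 3 is optimal.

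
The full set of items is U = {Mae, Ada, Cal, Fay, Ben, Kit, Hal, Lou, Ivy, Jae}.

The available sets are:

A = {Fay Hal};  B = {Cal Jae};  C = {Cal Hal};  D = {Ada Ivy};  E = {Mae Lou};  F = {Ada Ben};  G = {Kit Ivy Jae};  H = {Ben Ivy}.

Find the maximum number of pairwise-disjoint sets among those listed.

A, B, E, F are pairwise disjoint (A={Fay,Hal}; B={Cal,Jae}; E={Mae,Lou}; F={Ada,Ben}).
Every remaining set overlaps one of these, and no 5 of the listed sets are pairwise disjoint, so 4 is the maximum.

4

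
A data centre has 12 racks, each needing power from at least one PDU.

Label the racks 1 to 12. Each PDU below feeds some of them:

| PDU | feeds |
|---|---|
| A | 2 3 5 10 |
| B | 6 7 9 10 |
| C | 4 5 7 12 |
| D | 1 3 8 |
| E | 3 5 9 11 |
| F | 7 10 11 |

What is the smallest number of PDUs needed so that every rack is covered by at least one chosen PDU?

5

Take {A, B, C, D, E}. Their union is {1, 2, 3, 4, 5, 6, 7, 8, 9, 10, 11, 12}, which is all 12 racks.
No 4 of the 6 PDUs cover everything (all 15 combinations miss at least one rack), so 5 is optimal.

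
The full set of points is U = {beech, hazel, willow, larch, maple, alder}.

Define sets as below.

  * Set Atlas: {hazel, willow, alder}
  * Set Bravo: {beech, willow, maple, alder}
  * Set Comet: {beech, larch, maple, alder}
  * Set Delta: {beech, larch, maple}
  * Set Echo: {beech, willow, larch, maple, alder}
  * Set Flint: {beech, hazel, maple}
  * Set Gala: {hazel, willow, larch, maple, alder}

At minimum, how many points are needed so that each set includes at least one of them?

2

The 2 points {beech, hazel} hit every set.
The sets Atlas, Delta are pairwise disjoint, so any hitting set needs a separate point for each — at least 2. Hence 2 is optimal.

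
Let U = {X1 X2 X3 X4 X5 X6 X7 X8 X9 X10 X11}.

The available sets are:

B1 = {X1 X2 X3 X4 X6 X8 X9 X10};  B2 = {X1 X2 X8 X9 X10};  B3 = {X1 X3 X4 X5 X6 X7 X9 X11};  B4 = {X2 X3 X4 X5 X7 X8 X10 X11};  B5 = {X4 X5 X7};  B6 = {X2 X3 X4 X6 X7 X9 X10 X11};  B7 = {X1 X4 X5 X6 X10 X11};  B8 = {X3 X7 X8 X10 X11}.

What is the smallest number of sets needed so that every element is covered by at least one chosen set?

B3 and B4 together: B3 ∪ B4 = {X1, X2, X3, X4, X5, X6, X7, X8, X9, X10, X11} — every element is covered.
No single set has all 11 elements (the largest, B1, has 8), so 2 is optimal.

2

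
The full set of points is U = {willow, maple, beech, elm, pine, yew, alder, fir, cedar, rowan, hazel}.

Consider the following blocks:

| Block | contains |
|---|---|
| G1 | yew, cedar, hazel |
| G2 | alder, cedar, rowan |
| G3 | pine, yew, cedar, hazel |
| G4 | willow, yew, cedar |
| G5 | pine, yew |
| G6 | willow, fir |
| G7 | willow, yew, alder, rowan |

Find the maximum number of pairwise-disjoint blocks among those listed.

3

G2, G5, G6 are pairwise disjoint (G2={alder,cedar,rowan}; G5={pine,yew}; G6={willow,fir}).
Every remaining block overlaps one of these, and no 4 of the listed blocks are pairwise disjoint, so 3 is the maximum.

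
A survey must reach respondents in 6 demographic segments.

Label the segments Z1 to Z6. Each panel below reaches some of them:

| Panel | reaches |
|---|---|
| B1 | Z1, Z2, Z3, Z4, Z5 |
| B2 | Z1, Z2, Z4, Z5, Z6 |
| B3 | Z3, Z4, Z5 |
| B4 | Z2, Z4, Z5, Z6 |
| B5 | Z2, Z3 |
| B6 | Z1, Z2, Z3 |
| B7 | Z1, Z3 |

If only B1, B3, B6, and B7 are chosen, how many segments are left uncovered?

1

Union of B1, B3, B6, B7 = {Z1, Z2, Z3, Z4, Z5}.
Not covered: Z6 — 1 segment.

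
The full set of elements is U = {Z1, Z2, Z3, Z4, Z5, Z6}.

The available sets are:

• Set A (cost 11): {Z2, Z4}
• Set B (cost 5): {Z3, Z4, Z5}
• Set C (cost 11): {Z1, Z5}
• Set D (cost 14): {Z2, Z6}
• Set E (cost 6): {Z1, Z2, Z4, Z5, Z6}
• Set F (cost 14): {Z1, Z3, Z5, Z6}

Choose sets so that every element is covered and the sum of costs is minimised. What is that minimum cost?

B, E together cover every element (B ∪ E = {Z1, Z2, Z3, Z4, Z5, Z6}); total cost 5 + 6 = 11.
No covering selection has total cost below 11.

11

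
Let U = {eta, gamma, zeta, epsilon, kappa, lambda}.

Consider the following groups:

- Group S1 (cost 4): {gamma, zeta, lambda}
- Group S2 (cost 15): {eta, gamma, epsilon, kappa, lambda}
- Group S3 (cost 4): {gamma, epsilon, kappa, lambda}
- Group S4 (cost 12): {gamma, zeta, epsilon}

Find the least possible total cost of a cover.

19

S1, S2 together cover every point (S1 ∪ S2 = {eta, gamma, zeta, epsilon, kappa, lambda}); total cost 4 + 15 = 19.
The greedy pick S3, S1, S2 costs 23; no covering selection beats 19.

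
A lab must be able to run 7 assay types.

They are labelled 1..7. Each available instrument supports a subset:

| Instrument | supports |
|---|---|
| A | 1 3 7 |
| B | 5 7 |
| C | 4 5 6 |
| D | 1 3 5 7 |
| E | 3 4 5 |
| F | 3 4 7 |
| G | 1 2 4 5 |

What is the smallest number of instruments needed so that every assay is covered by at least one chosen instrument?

Take {C, F, G}. Their union is {1, 2, 3, 4, 5, 6, 7}, which is all 7 assays.
Only G contains 2, so G is forced; the remaining 3 assays need at least 2 more instruments (each remaining instrument adds at most 2) — so at least 3 instruments are needed, and 3 is optimal.

3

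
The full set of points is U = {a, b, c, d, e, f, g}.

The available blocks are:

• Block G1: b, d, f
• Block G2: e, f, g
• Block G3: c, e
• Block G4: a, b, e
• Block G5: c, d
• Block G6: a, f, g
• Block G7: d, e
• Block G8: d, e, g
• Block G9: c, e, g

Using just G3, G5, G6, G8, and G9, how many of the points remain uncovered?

1

Union of G3, G5, G6, G8, G9 = {a, c, d, e, f, g}.
Not covered: b — 1 point.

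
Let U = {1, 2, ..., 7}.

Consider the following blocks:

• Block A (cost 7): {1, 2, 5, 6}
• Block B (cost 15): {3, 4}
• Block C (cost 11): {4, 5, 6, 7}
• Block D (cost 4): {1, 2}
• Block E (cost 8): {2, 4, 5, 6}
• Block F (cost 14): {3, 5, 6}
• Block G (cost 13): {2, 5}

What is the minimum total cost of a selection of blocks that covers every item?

C, D, F together cover every item (C ∪ D ∪ F = {1, 2, 3, 4, 5, 6, 7}); total cost 11 + 4 + 14 = 29.
The greedy pick A, C, F costs 32; no covering selection beats 29.

29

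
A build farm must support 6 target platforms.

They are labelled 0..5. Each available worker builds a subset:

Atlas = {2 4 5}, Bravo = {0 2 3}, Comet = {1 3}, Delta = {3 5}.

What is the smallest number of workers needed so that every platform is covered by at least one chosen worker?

Take {Atlas, Bravo, Comet}. Their union is {0, 1, 2, 3, 4, 5}, which is all 6 platforms.
Only Bravo contains 0, so Bravo is forced; the remaining 3 platforms need at least 2 more workers (each remaining worker adds at most 2) — so at least 3 workers are needed, and 3 is optimal.

3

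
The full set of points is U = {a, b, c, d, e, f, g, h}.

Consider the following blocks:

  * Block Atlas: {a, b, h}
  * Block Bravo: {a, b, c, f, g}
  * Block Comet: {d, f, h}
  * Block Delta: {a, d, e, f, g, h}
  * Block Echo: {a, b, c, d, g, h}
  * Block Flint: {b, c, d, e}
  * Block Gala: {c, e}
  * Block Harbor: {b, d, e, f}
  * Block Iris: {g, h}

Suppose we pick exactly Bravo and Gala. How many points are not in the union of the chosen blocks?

2

Union of Bravo, Gala = {a, b, c, e, f, g}.
Not covered: d, h — 2 points.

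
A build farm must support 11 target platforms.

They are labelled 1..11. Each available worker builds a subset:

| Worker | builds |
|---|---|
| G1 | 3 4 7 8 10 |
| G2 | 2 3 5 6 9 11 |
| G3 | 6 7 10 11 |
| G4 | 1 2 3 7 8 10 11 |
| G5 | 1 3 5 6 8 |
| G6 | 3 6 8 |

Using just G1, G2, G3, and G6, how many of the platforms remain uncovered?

1

Union of G1, G2, G3, G6 = {2, 3, 4, 5, 6, 7, 8, 9, 10, 11}.
Not covered: 1 — 1 platform.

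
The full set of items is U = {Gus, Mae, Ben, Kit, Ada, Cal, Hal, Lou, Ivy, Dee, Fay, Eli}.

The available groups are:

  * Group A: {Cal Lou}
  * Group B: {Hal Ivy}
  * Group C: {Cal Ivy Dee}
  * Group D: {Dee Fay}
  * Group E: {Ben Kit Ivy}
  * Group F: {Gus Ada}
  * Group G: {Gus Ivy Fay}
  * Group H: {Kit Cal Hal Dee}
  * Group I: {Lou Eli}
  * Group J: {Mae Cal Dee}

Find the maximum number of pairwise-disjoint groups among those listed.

D, E, F, I are pairwise disjoint (D={Dee,Fay}; E={Ben,Kit,Ivy}; F={Gus,Ada}; I={Lou,Eli}).
Every remaining group overlaps one of these, and no 5 of the listed groups are pairwise disjoint, so 4 is the maximum.

4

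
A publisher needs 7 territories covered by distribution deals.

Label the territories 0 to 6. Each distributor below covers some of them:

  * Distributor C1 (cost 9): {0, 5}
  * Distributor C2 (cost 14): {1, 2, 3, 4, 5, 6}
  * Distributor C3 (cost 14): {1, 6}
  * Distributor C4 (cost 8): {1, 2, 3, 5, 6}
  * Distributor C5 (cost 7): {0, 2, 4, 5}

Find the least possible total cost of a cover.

C4, C5 together cover every territory (C4 ∪ C5 = {0, 1, 2, 3, 4, 5, 6}); total cost 8 + 7 = 15.
No covering selection has total cost below 15.

15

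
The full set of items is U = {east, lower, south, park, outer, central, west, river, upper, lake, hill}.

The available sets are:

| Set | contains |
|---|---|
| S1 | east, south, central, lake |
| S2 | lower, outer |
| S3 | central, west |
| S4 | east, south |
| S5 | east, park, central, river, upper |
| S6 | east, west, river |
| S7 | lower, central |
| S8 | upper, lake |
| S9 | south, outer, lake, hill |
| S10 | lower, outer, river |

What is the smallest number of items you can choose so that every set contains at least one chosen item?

H = {east, lower, central, lake} meets every set (each contains at least one member of H), and |H| = 4.
The sets S3, S4, S8, S10 are pairwise disjoint, so any hitting set needs a separate item for each — at least 4. Hence 4 is optimal.

4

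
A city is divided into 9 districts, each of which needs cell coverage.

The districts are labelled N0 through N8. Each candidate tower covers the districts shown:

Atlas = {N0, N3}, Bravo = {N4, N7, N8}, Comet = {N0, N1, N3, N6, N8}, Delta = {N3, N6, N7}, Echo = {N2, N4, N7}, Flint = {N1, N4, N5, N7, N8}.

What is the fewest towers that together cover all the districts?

3

Take {Comet, Echo, Flint}. Their union is {N0, N1, N2, N3, N4, N5, N6, N7, N8}, which is all 9 districts.
Only Echo contains N2, so Echo is forced; the remaining 6 districts need at least 2 more towers (each remaining tower adds at most 5) — so at least 3 towers are needed, and 3 is optimal.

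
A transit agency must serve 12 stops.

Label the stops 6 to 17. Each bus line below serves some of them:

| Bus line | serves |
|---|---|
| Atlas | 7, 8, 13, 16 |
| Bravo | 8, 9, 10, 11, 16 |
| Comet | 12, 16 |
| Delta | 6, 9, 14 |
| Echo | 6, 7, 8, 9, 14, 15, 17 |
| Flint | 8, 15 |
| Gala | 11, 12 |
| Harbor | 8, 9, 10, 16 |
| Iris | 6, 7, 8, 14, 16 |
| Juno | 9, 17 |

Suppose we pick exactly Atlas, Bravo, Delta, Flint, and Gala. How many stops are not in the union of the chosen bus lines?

1

Union of Atlas, Bravo, Delta, Flint, Gala = {6, 7, 8, 9, 10, 11, 12, 13, 14, 15, 16}.
Not covered: 17 — 1 stop.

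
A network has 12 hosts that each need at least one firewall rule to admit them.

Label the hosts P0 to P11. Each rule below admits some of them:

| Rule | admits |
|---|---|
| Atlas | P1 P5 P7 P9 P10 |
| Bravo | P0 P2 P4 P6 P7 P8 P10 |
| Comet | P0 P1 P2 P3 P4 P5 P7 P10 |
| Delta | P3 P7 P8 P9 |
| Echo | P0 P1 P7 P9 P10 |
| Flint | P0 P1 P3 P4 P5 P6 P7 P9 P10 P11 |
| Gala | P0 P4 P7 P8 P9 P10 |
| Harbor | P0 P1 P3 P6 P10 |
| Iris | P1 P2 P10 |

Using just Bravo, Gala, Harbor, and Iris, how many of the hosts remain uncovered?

Union of Bravo, Gala, Harbor, Iris = {P0, P1, P2, P3, P4, P6, P7, P8, P9, P10}.
Not covered: P5, P11 — 2 hosts.

2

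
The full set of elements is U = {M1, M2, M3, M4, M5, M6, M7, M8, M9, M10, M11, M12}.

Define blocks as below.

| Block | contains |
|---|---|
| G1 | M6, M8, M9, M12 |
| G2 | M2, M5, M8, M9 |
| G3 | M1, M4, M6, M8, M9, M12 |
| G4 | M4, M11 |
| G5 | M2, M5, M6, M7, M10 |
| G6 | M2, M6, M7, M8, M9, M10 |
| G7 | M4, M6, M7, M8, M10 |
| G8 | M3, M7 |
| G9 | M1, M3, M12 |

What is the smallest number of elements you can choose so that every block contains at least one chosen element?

4

The 4 elements {M3, M4, M7, M9} hit every block.
No choice of 3 elements meets every block, so 4 is the minimum.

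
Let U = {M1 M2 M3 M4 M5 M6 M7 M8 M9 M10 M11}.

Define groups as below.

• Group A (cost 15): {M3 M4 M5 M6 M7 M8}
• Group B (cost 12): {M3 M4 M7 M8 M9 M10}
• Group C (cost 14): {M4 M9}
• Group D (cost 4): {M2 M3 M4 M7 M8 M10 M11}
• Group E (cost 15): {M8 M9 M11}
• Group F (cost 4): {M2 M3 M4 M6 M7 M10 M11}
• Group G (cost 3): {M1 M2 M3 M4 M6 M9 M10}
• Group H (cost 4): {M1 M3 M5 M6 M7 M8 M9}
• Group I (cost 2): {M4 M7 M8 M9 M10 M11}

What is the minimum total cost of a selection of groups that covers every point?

F, H together cover every point (F ∪ H = {M1, M2, M3, M4, M5, M6, M7, M8, M9, M10, M11}); total cost 4 + 4 = 8.
The greedy pick I, G, H costs 9; no covering selection beats 8.

8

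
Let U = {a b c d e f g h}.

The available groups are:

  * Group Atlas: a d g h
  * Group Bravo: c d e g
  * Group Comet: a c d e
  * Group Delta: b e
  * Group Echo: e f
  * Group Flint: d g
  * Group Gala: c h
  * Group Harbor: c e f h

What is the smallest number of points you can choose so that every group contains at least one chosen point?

3

The 3 points {e, g, h} hit every group.
The groups Delta, Flint, Gala are pairwise disjoint, so any hitting set needs a separate point for each — at least 3. Hence 3 is optimal.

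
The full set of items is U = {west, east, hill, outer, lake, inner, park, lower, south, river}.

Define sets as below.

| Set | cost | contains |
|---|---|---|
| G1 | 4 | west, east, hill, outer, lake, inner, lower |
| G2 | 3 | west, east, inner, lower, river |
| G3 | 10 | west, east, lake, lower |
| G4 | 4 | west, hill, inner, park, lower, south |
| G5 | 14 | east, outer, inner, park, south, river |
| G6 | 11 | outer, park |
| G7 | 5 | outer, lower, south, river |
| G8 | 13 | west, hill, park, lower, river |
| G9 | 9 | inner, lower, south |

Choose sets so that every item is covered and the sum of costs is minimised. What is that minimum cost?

G1, G2, G4 together cover every item (G1 ∪ G2 ∪ G4 = {west, east, hill, outer, lake, inner, park, lower, south, river}); total cost 4 + 3 + 4 = 11.
No covering selection has total cost below 11.

11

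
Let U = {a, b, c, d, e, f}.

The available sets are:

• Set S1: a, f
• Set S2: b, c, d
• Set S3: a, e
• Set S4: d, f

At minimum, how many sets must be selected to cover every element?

3

S1 and S2 and S3 together: S1 ∪ S2 ∪ S3 = {a, b, c, d, e, f} — every element is covered.
Only S2 contains b, so S2 is forced; the remaining 3 elements need at least 2 more sets (each remaining set adds at most 2) — so at least 3 sets are needed, and 3 is optimal.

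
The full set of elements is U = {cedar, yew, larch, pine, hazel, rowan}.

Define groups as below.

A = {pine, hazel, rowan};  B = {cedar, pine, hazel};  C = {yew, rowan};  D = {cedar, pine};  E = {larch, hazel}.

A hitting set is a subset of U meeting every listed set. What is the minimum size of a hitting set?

The 3 elements {yew, pine, hazel} hit every group.
The groups C, D, E are pairwise disjoint, so any hitting set needs a separate element for each — at least 3. Hence 3 is optimal.

3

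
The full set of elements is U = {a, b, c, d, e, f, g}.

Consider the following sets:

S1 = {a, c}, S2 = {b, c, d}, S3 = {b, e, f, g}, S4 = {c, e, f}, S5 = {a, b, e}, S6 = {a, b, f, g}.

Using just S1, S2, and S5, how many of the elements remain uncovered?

2

Union of S1, S2, S5 = {a, b, c, d, e}.
Not covered: f, g — 2 elements.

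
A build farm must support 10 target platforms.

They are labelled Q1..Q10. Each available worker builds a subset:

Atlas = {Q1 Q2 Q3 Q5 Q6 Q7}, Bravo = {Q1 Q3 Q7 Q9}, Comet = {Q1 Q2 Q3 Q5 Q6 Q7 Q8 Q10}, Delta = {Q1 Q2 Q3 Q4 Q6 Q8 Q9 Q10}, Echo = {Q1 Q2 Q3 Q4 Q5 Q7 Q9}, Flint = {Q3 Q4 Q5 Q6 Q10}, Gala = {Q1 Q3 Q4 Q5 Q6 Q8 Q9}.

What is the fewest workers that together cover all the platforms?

2

Take {Atlas, Delta}. Their union is {Q1, Q2, Q3, Q4, Q5, Q6, Q7, Q8, Q9, Q10}, which is all 10 platforms.
No single worker has all 10 platforms (the largest, Comet, has 8), so 2 is optimal.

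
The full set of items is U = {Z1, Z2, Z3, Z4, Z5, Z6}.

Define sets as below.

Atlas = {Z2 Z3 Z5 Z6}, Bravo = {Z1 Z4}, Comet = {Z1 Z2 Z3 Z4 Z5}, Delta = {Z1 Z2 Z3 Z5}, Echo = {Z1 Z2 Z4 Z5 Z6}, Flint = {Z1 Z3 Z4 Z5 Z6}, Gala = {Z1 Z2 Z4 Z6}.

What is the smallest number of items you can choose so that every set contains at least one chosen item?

Take H = {Z1, Z5}. Each listed set contains at least one of these, so H is a hitting set of size 2.
The sets Atlas, Bravo are pairwise disjoint, so any hitting set needs a separate item for each — at least 2. Hence 2 is optimal.

2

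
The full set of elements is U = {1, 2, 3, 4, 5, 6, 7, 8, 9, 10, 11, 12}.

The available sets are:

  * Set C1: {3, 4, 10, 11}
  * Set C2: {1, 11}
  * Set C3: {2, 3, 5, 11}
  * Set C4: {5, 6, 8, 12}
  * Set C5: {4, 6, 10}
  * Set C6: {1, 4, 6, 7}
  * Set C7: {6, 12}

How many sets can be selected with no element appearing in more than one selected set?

C3, C6 are pairwise disjoint (C3={2,3,5,11}; C6={1,4,6,7}).
Every remaining set overlaps one of these, and no 3 of the listed sets are pairwise disjoint, so 2 is the maximum.

2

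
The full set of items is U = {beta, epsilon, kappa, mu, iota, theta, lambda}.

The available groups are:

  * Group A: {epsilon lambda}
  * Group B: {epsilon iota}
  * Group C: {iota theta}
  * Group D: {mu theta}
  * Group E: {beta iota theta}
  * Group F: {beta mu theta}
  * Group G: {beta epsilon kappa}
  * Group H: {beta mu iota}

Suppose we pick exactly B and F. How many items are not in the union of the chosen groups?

2

Union of B, F = {beta, epsilon, mu, iota, theta}.
Not covered: kappa, lambda — 2 items.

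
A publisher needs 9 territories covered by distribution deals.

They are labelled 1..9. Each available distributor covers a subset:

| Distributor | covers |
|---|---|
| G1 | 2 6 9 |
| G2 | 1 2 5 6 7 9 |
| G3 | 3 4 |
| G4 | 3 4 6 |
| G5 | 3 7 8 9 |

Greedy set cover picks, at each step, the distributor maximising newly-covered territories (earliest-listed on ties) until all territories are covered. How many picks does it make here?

3

Greedy: pick G2 (covers 6 new) → pick G3 (covers 2 new) → pick G5 (covers 1 new). Total picks: 3.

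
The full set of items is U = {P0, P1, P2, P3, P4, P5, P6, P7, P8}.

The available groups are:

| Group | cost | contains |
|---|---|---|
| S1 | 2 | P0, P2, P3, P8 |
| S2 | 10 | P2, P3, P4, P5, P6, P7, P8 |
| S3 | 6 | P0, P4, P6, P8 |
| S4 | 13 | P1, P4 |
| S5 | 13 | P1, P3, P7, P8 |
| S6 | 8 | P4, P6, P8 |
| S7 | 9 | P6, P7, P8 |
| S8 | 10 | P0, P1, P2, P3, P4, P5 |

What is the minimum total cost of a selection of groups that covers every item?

S7, S8 together cover every item (S7 ∪ S8 = {P0, P1, P2, P3, P4, P5, P6, P7, P8}); total cost 9 + 10 = 19.
The greedy pick S1, S2, S8 costs 22; no covering selection beats 19.

19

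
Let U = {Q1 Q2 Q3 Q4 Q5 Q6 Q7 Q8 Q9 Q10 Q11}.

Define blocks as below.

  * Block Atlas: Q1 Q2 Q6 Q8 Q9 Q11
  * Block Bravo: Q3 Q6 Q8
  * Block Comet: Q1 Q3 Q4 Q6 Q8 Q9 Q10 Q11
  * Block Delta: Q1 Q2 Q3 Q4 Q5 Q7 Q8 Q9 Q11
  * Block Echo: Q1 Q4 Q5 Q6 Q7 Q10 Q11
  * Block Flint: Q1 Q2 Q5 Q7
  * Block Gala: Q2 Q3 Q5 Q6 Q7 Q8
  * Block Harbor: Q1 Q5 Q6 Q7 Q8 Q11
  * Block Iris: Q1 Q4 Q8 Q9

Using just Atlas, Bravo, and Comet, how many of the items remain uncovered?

Union of Atlas, Bravo, Comet = {Q1, Q2, Q3, Q4, Q6, Q8, Q9, Q10, Q11}.
Not covered: Q5, Q7 — 2 items.

2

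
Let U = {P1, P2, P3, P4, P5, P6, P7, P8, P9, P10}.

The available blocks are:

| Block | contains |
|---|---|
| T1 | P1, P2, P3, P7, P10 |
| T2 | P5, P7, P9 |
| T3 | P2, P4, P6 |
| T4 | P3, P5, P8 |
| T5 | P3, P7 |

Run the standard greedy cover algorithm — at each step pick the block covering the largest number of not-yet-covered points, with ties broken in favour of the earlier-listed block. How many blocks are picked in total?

Greedy: pick T1 (covers 5 new) → pick T2 (covers 2 new) → pick T3 (covers 2 new) → pick T4 (covers 1 new). Total picks: 4.

4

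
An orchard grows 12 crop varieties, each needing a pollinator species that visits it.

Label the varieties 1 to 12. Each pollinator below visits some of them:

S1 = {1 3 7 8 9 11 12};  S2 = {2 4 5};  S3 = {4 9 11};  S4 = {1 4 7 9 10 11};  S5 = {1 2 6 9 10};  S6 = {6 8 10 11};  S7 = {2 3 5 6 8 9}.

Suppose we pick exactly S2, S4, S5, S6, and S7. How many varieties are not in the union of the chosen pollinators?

1

Union of S2, S4, S5, S6, S7 = {1, 2, 3, 4, 5, 6, 7, 8, 9, 10, 11}.
Not covered: 12 — 1 variety.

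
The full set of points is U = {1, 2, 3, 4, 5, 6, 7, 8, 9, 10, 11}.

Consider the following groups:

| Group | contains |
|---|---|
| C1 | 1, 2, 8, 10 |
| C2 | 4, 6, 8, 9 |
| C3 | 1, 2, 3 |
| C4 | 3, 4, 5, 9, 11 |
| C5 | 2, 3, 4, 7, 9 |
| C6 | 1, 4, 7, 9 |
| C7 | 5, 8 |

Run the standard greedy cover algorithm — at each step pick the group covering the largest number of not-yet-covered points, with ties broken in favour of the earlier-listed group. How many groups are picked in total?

Greedy: pick C4 (covers 5 new) → pick C1 (covers 4 new) → pick C2 (covers 1 new) → pick C5 (covers 1 new). Total picks: 4.

4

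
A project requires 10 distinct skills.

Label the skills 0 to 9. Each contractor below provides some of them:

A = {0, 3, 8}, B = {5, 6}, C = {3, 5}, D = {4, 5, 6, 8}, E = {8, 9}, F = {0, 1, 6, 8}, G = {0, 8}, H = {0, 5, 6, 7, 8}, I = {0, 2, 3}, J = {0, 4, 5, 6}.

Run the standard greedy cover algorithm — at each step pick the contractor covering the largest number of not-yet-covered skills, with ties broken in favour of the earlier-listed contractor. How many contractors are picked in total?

5

Greedy: pick H (covers 5 new) → pick I (covers 2 new) → pick D (covers 1 new) → pick E (covers 1 new) → pick F (covers 1 new). Total picks: 5.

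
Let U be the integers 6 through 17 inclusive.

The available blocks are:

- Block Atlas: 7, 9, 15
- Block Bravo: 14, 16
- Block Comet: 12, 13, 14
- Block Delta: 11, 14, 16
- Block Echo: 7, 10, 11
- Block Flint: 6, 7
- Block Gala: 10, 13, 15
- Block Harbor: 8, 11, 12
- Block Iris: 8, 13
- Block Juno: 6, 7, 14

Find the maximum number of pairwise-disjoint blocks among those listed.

Bravo, Flint, Gala, Harbor are pairwise disjoint (Bravo={14,16}; Flint={6,7}; Gala={10,13,15}; Harbor={8,11,12}).
Every remaining block overlaps one of these, and no 5 of the listed blocks are pairwise disjoint, so 4 is the maximum.

4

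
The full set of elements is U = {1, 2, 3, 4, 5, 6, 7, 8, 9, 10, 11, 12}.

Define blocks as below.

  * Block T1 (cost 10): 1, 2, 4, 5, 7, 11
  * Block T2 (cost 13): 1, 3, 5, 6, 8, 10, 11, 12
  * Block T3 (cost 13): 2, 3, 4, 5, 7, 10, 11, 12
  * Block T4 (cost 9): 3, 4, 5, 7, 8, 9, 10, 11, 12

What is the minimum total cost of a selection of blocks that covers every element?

32

T1, T2, T4 together cover every element (T1 ∪ T2 ∪ T4 = {1, 2, 3, 4, 5, 6, 7, 8, 9, 10, 11, 12}); total cost 10 + 13 + 9 = 32.
No covering selection has total cost below 32.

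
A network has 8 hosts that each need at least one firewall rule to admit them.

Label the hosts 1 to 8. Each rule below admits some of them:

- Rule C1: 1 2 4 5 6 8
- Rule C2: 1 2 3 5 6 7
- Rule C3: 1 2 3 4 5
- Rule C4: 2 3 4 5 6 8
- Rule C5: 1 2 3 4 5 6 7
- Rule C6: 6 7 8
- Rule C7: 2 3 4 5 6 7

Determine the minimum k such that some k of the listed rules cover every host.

2

C1 and C2 together: C1 ∪ C2 = {1, 2, 3, 4, 5, 6, 7, 8} — every host is covered.
No single rule has all 8 hosts (the largest, C5, has 7), so 2 is optimal.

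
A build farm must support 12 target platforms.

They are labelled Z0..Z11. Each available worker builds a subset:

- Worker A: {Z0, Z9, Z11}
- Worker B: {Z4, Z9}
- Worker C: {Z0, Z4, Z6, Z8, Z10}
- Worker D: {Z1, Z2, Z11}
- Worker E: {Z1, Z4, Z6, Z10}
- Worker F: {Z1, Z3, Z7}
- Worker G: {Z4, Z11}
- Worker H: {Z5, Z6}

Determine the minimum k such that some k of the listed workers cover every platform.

Take {B, C, D, F, H}. Their union is {Z0, Z1, Z2, Z3, Z4, Z5, Z6, Z7, Z8, Z9, Z10, Z11}, which is all 12 platforms.
No 4 of the 8 workers cover everything (all 70 combinations miss at least one platform), so 5 is optimal.

5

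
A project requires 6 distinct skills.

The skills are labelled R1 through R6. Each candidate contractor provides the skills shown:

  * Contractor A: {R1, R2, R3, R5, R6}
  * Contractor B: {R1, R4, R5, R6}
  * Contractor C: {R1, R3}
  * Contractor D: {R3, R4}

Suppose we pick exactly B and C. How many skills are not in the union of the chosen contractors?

1

Union of B, C = {R1, R3, R4, R5, R6}.
Not covered: R2 — 1 skill.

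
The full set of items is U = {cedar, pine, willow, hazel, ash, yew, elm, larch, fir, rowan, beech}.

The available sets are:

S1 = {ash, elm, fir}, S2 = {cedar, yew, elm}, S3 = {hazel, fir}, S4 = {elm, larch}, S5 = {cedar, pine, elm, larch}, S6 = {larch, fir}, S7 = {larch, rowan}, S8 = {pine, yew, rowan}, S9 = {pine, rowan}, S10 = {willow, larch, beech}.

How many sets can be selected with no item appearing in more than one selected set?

S2, S3, S9, S10 are pairwise disjoint (S2={cedar,yew,elm}; S3={hazel,fir}; S9={pine,rowan}; S10={willow,larch,beech}).
Every remaining set overlaps one of these, and no 5 of the listed sets are pairwise disjoint, so 4 is the maximum.

4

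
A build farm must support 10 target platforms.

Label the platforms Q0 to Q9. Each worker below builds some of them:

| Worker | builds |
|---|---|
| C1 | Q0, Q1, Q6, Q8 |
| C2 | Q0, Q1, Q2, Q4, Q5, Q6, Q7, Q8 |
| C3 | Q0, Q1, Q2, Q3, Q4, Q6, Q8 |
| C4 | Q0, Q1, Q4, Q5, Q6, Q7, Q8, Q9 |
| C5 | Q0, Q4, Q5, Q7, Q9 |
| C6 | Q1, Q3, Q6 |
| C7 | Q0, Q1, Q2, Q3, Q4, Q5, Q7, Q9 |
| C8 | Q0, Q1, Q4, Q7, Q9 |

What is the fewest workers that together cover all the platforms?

C1 and C7 together: C1 ∪ C7 = {Q0, Q1, Q2, Q3, Q4, Q5, Q6, Q7, Q8, Q9} — every platform is covered.
No single worker has all 10 platforms (the largest, C2, has 8), so 2 is optimal.

2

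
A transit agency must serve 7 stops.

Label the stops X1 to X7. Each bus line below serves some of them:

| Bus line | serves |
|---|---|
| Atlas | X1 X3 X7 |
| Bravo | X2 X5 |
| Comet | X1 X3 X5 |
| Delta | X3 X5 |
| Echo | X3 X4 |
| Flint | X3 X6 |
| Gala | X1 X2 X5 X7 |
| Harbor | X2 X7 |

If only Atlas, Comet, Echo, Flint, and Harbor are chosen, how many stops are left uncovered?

0

Union of Atlas, Comet, Echo, Flint, Harbor = {X1, X2, X3, X4, X5, X6, X7} — that's every stop, so 0 are uncovered.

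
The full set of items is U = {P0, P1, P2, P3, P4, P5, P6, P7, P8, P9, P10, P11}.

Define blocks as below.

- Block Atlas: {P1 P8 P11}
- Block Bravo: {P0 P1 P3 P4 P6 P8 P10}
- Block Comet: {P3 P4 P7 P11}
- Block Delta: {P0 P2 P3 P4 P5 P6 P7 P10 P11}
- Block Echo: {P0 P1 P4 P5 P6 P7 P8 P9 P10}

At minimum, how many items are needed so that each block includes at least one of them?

H = {P10, P11} meets every block (each contains at least one member of H), and |H| = 2.
No single item lies in every block, so at least 2 are needed and 2 is optimal.

2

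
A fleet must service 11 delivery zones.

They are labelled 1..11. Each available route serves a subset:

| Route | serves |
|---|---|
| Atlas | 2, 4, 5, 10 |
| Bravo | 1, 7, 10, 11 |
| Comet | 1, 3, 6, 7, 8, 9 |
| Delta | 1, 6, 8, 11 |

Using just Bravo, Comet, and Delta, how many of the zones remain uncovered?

Union of Bravo, Comet, Delta = {1, 3, 6, 7, 8, 9, 10, 11}.
Not covered: 2, 4, 5 — 3 zones.

3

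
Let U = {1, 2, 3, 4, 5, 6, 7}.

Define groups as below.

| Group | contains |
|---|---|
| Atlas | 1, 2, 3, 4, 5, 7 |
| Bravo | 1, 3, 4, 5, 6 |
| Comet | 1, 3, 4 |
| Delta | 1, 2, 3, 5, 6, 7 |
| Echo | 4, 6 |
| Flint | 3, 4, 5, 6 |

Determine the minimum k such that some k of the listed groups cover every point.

2

Take {Delta, Flint}. Their union is {1, 2, 3, 4, 5, 6, 7}, which is all 7 points.
No single group has all 7 points (the largest, Atlas, has 6), so 2 is optimal.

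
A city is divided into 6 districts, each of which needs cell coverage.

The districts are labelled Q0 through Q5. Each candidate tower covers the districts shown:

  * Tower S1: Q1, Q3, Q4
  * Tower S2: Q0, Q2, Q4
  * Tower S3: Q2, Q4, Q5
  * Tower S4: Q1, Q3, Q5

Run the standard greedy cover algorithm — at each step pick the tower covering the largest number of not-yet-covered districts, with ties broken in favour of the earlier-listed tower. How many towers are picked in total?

Greedy: pick S1 (covers 3 new) → pick S2 (covers 2 new) → pick S3 (covers 1 new). Total picks: 3.
(The true minimum cover uses only 2 towers, so greedy is not optimal here.)

3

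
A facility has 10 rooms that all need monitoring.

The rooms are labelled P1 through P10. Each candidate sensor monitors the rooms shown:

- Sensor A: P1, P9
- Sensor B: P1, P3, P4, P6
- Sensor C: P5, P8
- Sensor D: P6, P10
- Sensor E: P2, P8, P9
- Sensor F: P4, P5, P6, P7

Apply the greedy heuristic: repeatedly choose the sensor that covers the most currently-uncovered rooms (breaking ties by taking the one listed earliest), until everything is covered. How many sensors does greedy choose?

4

Greedy: pick B (covers 4 new) → pick E (covers 3 new) → pick F (covers 2 new) → pick D (covers 1 new). Total picks: 4.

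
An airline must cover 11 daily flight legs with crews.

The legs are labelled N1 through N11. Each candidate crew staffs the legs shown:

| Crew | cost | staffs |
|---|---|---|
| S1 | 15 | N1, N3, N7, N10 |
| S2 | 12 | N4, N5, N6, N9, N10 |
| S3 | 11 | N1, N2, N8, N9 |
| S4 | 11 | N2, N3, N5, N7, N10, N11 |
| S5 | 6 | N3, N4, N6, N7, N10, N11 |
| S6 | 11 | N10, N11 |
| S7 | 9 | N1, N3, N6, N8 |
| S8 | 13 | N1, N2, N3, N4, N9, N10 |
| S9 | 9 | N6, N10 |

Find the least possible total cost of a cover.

S3, S4, S5 together cover every leg (S3 ∪ S4 ∪ S5 = {N1, N2, N3, N4, N5, N6, N7, N8, N9, N10, N11}); total cost 11 + 11 + 6 = 28.
No covering selection has total cost below 28.

28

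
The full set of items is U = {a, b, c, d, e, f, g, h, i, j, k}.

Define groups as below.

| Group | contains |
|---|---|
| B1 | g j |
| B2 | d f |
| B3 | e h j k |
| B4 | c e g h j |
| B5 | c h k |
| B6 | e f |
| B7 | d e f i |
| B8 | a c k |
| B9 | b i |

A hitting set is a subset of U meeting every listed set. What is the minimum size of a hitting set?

4

The 4 items {c, f, i, j} hit every group.
The groups B1, B5, B6, B9 are pairwise disjoint, so any hitting set needs a separate item for each — at least 4. Hence 4 is optimal.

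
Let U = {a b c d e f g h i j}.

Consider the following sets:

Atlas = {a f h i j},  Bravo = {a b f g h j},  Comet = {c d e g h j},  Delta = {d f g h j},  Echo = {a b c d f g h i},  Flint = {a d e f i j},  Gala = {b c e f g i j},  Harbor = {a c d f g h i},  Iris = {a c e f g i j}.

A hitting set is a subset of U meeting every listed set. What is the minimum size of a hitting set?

Take T = {c, f}. Each listed set contains at least one of these, so T is a hitting set of size 2.
No single point lies in every set, so at least 2 are needed and 2 is optimal.

2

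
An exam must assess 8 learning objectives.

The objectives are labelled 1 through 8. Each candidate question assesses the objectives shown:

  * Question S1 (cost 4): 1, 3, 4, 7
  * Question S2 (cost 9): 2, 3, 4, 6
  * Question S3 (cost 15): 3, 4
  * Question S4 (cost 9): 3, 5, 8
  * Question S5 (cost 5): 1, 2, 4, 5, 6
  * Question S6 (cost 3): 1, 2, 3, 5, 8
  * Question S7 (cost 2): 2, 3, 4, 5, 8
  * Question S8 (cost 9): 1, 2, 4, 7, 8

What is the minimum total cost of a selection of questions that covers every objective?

11

S1, S5, S7 together cover every objective (S1 ∪ S5 ∪ S7 = {1, 2, 3, 4, 5, 6, 7, 8}); total cost 4 + 5 + 2 = 11.
No covering selection has total cost below 11.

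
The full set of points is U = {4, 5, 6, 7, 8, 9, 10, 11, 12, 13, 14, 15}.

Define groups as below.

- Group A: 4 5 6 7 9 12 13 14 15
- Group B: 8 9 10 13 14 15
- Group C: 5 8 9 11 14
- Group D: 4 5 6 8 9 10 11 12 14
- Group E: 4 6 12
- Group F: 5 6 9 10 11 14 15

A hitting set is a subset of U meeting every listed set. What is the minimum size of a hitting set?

2

Take H = {4, 9}. Each listed group contains at least one of these, so H is a hitting set of size 2.
The groups B, E are pairwise disjoint, so any hitting set needs a separate point for each — at least 2. Hence 2 is optimal.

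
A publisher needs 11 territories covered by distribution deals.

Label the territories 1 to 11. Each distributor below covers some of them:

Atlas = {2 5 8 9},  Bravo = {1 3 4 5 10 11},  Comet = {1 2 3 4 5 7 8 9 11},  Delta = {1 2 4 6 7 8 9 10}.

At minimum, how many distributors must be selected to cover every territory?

Take {Comet, Delta}. Their union is {1, 2, 3, 4, 5, 6, 7, 8, 9, 10, 11}, which is all 11 territories.
No single distributor has all 11 territories (the largest, Comet, has 9), so 2 is optimal.

2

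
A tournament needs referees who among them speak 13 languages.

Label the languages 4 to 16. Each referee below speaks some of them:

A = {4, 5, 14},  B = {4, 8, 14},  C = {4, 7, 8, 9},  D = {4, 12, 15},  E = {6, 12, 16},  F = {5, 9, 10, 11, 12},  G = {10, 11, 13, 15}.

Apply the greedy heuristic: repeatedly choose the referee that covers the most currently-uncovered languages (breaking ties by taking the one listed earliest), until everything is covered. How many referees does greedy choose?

5

Greedy: pick F (covers 5 new) → pick B (covers 3 new) → pick E (covers 2 new) → pick G (covers 2 new) → pick C (covers 1 new). Total picks: 5.
(The true minimum cover uses only 4 referees, so greedy is not optimal here.)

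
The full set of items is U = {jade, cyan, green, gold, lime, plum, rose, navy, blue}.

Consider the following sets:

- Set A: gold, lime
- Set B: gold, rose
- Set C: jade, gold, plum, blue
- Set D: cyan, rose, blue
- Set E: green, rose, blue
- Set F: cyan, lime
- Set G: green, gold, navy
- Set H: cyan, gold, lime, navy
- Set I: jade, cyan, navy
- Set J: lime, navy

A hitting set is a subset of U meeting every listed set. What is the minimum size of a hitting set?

T = {cyan, gold, navy, blue} meets every set (each contains at least one member of T), and |T| = 4.
No choice of 3 items meets every set, so 4 is the minimum.

4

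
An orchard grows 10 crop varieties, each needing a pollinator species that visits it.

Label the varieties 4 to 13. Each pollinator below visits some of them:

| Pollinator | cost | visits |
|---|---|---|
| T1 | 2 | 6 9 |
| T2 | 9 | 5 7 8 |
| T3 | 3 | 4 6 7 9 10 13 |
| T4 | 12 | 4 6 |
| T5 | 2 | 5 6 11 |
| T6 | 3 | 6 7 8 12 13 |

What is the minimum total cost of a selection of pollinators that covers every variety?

8

T3, T5, T6 together cover every variety (T3 ∪ T5 ∪ T6 = {4, 5, 6, 7, 8, 9, 10, 11, 12, 13}); total cost 3 + 2 + 3 = 8.
No covering selection has total cost below 8.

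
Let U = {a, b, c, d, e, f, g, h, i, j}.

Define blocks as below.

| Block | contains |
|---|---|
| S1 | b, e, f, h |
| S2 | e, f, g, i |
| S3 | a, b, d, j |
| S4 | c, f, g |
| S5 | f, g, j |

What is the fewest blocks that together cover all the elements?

Take {S1, S2, S3, S4}. Their union is {a, b, c, d, e, f, g, h, i, j}, which is all 10 elements.
No 3 of the 5 blocks cover everything (all 10 combinations miss at least one element), so 4 is optimal.

4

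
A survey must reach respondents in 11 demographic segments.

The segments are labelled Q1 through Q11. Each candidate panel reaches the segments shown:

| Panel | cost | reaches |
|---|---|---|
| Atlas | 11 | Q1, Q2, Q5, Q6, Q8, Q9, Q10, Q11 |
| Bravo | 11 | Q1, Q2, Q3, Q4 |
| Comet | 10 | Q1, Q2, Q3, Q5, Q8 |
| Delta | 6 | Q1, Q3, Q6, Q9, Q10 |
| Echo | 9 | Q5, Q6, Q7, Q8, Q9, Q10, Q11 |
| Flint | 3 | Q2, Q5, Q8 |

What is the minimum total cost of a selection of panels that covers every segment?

Bravo, Echo together cover every segment (Bravo ∪ Echo = {Q1, Q2, Q3, Q4, Q5, Q6, Q7, Q8, Q9, Q10, Q11}); total cost 11 + 9 = 20.
The greedy pick Flint, Delta, Echo, Bravo costs 29; no covering selection beats 20.

20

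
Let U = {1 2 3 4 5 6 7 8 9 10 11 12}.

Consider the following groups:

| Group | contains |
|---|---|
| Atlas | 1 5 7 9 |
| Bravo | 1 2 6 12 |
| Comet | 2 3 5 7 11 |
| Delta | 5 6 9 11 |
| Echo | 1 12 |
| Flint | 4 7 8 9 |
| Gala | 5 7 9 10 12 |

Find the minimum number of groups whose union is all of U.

4

Take {Bravo, Comet, Flint, Gala}. Their union is {1, 2, 3, 4, 5, 6, 7, 8, 9, 10, 11, 12}, which is all 12 items.
Only Comet contains 3, so Comet is forced; the remaining 7 items need at least 3 more groups (each remaining group adds at most 3) — so at least 4 groups are needed, and 4 is optimal.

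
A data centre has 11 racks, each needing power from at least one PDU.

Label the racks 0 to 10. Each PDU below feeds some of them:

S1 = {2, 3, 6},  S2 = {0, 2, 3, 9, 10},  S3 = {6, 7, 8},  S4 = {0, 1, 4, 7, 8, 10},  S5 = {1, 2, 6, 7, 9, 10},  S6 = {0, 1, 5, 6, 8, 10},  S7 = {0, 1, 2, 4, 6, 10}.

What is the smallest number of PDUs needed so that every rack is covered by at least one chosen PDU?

S2 and S4 and S6 together: S2 ∪ S4 ∪ S6 = {0, 1, 2, 3, 4, 5, 6, 7, 8, 9, 10} — every rack is covered.
Only S6 contains 5, so S6 is forced; the remaining 5 racks need at least 2 more PDUs (each remaining PDU adds at most 3) — so at least 3 PDUs are needed, and 3 is optimal.

3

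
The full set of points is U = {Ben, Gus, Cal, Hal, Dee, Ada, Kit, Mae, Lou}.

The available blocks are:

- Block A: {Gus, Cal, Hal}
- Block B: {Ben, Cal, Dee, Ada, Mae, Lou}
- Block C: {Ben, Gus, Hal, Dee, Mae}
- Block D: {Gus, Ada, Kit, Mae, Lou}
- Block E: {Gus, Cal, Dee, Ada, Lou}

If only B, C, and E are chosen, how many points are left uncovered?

Union of B, C, E = {Ben, Gus, Cal, Hal, Dee, Ada, Mae, Lou}.
Not covered: Kit — 1 point.

1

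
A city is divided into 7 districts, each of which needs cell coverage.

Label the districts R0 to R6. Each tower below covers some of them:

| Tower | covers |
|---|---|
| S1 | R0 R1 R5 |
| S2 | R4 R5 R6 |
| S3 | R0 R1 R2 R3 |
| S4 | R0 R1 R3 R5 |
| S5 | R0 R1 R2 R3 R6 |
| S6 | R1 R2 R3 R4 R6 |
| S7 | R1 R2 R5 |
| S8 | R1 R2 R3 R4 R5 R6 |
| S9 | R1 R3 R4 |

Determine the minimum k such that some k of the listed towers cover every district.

S4 and S8 together: S4 ∪ S8 = {R0, R1, R2, R3, R4, R5, R6} — every district is covered.
No single tower has all 7 districts (the largest, S8, has 6), so 2 is optimal.

2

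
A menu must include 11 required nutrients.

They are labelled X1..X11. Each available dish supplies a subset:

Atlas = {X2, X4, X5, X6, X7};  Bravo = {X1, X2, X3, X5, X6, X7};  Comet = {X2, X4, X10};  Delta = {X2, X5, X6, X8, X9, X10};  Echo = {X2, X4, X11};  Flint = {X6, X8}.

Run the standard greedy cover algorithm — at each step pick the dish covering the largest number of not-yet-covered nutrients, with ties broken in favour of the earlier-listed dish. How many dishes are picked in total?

3

Greedy: pick Bravo (covers 6 new) → pick Delta (covers 3 new) → pick Echo (covers 2 new). Total picks: 3.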